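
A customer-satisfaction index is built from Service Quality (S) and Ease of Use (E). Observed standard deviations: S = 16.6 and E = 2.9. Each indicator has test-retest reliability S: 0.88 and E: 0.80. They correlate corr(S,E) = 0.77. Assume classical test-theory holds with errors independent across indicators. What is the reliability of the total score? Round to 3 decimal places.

0.903

Var(S+E) = 16.6² + 2.9² + 2·[16.6·2.9·0.77] = 283.97 + 74.1356 = 358.106.
With uncorrelated errors the cross-covariances are all true-score covariance, so they carry over unchanged; only the diagonal terms shrink to ρᵢσᵢ².
True-score variance = [16.6²·0.88 + 2.9²·0.80] + 74.1356 = 249.221 + 74.1356 = 323.356.
Reliability = 323.356 / 358.106 = 0.903.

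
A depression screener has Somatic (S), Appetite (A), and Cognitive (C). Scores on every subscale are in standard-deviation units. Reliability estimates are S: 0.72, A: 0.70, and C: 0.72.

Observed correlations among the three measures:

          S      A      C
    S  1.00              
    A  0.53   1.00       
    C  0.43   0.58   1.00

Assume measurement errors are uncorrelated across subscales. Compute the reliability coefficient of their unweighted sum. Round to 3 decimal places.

Var(S+A+C) = 3 + 2·[0.53 + 0.43 + 0.58] = 3 + 3.08 = 6.08.
With uncorrelated errors the cross-covariances are all true-score covariance, so they carry over unchanged; only the diagonal terms shrink to ρᵢσᵢ².
True-score variance = [0.72 + 0.70 + 0.72] + 3.08 = 2.14 + 3.08 = 5.22.
Reliability = 5.22 / 6.08 = 0.859.

0.859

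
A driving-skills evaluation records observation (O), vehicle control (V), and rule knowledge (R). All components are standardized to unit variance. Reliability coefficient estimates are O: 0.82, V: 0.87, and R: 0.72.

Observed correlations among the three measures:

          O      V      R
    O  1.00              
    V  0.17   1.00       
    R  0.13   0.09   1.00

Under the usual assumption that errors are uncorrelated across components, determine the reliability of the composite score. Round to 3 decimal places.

0.844

Var(O+V+R) = 3 + 2·[0.17 + 0.13 + 0.09] = 3 + 0.78 = 3.78.
Under uncorrelated errors the observed covariances equal the true-score covariances, so only the own-variance terms attenuate.
True-score variance = [0.82 + 0.87 + 0.72] + 0.78 = 2.41 + 0.78 = 3.19.
Reliability = 3.19 / 3.78 = 0.844.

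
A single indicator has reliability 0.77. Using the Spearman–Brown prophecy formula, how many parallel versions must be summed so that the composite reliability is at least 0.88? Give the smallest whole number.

3

k ≥ ρ*(1−ρ₁)/(ρ₁(1−ρ*)) = 0.88·0.23 / (0.77·0.12) = 2.190.
Smallest integer k = 3.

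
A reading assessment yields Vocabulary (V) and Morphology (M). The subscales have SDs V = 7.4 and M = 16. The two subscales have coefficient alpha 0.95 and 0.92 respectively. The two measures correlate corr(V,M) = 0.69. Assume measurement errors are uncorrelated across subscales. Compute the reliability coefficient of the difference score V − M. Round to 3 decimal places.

0.842

Var(V−M) = 7.4² + 16² − 2·7.4·16·0.69 = 310.76 − 163.392 = 147.368.
With uncorrelated errors the cross-covariances are all true-score covariance, so they carry over unchanged; only the diagonal terms shrink to ρᵢσᵢ².
True-score variance = [7.4²·0.95 + 16²·0.92] − 163.392 = 287.542 − 163.392 = 124.15.
Reliability = 124.15 / 147.368 = 0.842.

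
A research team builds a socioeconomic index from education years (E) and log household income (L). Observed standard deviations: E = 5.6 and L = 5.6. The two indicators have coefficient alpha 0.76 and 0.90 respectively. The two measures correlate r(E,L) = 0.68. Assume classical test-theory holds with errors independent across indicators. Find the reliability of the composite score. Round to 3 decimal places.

0.899

Var(E+L) = 5.6² + 5.6² + 2·[5.6·5.6·0.68] = 62.72 + 42.6496 = 105.37.
With uncorrelated errors the cross-covariances are all true-score covariance, so they carry over unchanged; only the diagonal terms shrink to ρᵢσᵢ².
True-score variance = [5.6²·0.76 + 5.6²·0.90] + 42.6496 = 52.0576 + 42.6496 = 94.7072.
Reliability = 94.7072 / 105.37 = 0.899.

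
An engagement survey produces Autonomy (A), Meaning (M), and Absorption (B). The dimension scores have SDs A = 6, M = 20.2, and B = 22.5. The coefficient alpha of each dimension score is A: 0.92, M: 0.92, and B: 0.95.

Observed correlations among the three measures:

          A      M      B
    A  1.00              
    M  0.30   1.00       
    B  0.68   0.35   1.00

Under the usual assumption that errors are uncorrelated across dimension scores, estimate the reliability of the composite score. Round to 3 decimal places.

0.960

Var(A+M+B) = 6² + 20.2² + 22.5² + 2·[6·20.2·0.30 + 6·22.5·0.68 + 20.2·22.5·0.35] = 950.29 + 574.47 = 1524.76.
Because errors are independent across components, Cov(Tᵢ,Tⱼ) = Cov(Xᵢ,Xⱼ); the off-diagonal part of the true-score variance is the same as above.
True-score variance = [6²·0.92 + 20.2²·0.92 + 22.5²·0.95] + 574.47 = 889.454 + 574.47 = 1463.92.
Reliability = 1463.92 / 1524.76 = 0.960.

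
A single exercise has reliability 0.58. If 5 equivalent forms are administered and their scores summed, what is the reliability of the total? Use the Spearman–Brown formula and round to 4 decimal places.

ρ_k = kρ / (1 + (k−1)ρ) = 5·0.58 / (1 + 4·0.58) = 2.900 / 3.320 = 0.8735.

0.8735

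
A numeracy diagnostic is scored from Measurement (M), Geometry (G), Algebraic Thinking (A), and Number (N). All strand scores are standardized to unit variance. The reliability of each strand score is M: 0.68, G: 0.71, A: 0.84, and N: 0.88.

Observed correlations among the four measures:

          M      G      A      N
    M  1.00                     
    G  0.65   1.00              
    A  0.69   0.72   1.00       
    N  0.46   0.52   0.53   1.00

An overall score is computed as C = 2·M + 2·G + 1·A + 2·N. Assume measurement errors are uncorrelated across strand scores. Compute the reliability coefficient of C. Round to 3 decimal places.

0.909

Var(C) = 2² + 2² + 1 + 2² + 2·[4·0.65 + 2·0.69 + 4·0.46 + 2·0.72 + 4·0.52 + 2·0.53] = 13 + 20.8 = 33.8.
Because errors are independent across components, Cov(Tᵢ,Tⱼ) = Cov(Xᵢ,Xⱼ); the off-diagonal part of the true-score variance is the same as above.
True-score variance = [2²·0.68 + 2²·0.71 + 0.84 + 2²·0.88] + 20.8 = 9.92 + 20.8 = 30.72.
Reliability = 30.72 / 33.8 = 0.909.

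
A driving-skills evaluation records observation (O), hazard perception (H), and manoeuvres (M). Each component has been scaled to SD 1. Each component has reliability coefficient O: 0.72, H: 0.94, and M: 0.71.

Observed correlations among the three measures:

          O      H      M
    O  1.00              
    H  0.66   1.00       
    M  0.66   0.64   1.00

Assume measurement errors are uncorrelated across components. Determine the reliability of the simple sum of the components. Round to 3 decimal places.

Var(O+H+M) = 3 + 2·[0.66 + 0.66 + 0.64] = 3 + 3.92 = 6.92.
With uncorrelated errors the cross-covariances are all true-score covariance, so they carry over unchanged; only the diagonal terms shrink to ρᵢσᵢ².
True-score variance = [0.72 + 0.94 + 0.71] + 3.92 = 2.37 + 3.92 = 6.29.
Reliability = 6.29 / 6.92 = 0.909.

0.909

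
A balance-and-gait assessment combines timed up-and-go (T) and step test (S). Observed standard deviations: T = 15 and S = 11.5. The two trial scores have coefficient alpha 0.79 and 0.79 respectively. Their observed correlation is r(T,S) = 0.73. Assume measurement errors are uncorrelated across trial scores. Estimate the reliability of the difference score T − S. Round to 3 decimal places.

Var(T−S) = 15² + 11.5² − 2·15·11.5·0.73 = 357.25 − 251.85 = 105.4.
With uncorrelated errors the cross-covariances are all true-score covariance, so they carry over unchanged; only the diagonal terms shrink to ρᵢσᵢ².
True-score variance = [15²·0.79 + 11.5²·0.79] − 251.85 = 282.228 − 251.85 = 30.3775.
Reliability = 30.3775 / 105.4 = 0.288.

0.288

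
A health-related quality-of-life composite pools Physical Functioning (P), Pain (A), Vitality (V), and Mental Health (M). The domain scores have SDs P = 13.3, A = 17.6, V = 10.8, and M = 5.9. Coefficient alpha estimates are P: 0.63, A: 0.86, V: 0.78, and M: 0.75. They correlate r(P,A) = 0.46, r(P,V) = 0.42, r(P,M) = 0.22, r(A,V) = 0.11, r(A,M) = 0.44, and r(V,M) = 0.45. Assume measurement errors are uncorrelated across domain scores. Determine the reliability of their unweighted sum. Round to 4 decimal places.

0.8806

Var(P+A+V+M) = 13.3² + 17.6² + 10.8² + 5.9² + 2·[13.3·17.6·0.46 + 13.3·10.8·0.42 + 13.3·5.9·0.22 + 17.6·10.8·0.11 + 17.6·5.9·0.44 + 10.8·5.9·0.45] = 638.1 + 561.083 = 1199.18.
Under uncorrelated errors the observed covariances equal the true-score covariances, so only the own-variance terms attenuate.
True-score variance = [13.3²·0.63 + 17.6²·0.86 + 10.8²·0.78 + 5.9²·0.75] + 561.083 = 494.921 + 561.083 = 1056.
Reliability = 1056 / 1199.18 = 0.8806.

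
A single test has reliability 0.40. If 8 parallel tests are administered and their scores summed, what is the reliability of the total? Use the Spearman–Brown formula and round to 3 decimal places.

0.842

ρ_k = kρ / (1 + (k−1)ρ) = 8·0.40 / (1 + 7·0.40) = 3.200 / 3.800 = 0.842.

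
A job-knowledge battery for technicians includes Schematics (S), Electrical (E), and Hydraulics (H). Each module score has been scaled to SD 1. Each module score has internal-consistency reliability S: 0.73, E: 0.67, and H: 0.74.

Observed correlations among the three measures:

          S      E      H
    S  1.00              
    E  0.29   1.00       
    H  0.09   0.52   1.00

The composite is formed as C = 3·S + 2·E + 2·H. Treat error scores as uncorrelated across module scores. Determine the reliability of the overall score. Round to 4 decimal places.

Var(C) = 3² + 2² + 2² + 2·[6·0.29 + 6·0.09 + 4·0.52] = 17 + 8.72 = 25.72.
Because errors are independent across components, Cov(Tᵢ,Tⱼ) = Cov(Xᵢ,Xⱼ); the off-diagonal part of the true-score variance is the same as above.
True-score variance = [3²·0.73 + 2²·0.67 + 2²·0.74] + 8.72 = 12.21 + 8.72 = 20.93.
Reliability = 20.93 / 25.72 = 0.8138.

0.8138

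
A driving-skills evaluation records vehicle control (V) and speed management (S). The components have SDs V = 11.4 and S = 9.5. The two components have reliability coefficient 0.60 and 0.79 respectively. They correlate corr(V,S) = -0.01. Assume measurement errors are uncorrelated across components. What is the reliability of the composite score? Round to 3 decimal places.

Var(V+S) = 11.4² + 9.5² + 2·[11.4·9.5·(-0.01)] = 220.21 − 2.166 = 218.044.
Because errors are independent across components, Cov(Tᵢ,Tⱼ) = Cov(Xᵢ,Xⱼ); the off-diagonal part of the true-score variance is the same as above.
True-score variance = [11.4²·0.60 + 9.5²·0.79] − 2.166 = 149.274 − 2.166 = 147.108.
Reliability = 147.108 / 218.044 = 0.675.

0.675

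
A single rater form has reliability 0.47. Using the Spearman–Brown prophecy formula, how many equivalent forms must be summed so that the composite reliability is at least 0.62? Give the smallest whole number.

k ≥ ρ*(1−ρ₁)/(ρ₁(1−ρ*)) = 0.62·0.53 / (0.47·0.38) = 1.840.
Smallest integer k = 2.

2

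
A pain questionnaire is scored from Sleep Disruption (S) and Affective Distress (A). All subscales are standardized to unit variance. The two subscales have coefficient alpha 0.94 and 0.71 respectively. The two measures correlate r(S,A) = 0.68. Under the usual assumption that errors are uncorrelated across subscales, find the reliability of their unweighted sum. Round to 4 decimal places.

0.8958

Var(S+A) = 2 + 2·[0.68] = 2 + 1.36 = 3.36.
Under uncorrelated errors the observed covariances equal the true-score covariances, so only the own-variance terms attenuate.
True-score variance = [0.94 + 0.71] + 1.36 = 1.65 + 1.36 = 3.01.
Reliability = 3.01 / 3.36 = 0.8958.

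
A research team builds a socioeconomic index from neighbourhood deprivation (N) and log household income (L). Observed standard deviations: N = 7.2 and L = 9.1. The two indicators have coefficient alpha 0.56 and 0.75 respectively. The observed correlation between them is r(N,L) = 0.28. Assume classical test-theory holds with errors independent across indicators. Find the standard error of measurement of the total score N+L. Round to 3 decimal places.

Var(total) = 134.65 + 36.6912 = 171.341.
True-score variance = 91.1379 + 36.6912 = 127.829, so reliability = 0.7460.
Error variance = 171.341 − 127.829 = 43.5121; SEM = √43.5121 = 6.596.

6.596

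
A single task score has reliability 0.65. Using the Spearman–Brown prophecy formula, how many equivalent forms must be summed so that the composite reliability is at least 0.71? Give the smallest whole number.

k ≥ ρ*(1−ρ₁)/(ρ₁(1−ρ*)) = 0.71·0.35 / (0.65·0.29) = 1.318.
Smallest integer k = 2.

2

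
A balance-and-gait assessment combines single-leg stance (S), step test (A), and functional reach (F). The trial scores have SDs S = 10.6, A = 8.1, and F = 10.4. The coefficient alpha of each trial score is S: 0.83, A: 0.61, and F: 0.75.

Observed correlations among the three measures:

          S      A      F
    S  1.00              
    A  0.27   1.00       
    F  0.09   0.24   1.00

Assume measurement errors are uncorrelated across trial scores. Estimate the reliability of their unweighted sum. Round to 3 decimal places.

0.817

Var(S+A+F) = 10.6² + 8.1² + 10.4² + 2·[10.6·8.1·0.27 + 10.6·10.4·0.09 + 8.1·10.4·0.24] = 286.13 + 106.643 = 392.773.
Under uncorrelated errors the observed covariances equal the true-score covariances, so only the own-variance terms attenuate.
True-score variance = [10.6²·0.83 + 8.1²·0.61 + 10.4²·0.75] + 106.643 = 214.401 + 106.643 = 321.044.
Reliability = 321.044 / 392.773 = 0.817.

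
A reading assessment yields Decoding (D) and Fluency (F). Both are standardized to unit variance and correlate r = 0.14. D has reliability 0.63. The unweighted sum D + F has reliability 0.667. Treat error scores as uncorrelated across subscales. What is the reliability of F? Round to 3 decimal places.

0.611

Var(D+F) = 2 + 2·0.14 = 2.280.
True-score variance = ρ_D + ρ_F + 2·0.14, so 0.667 = (0.63 + ρ_F + 0.28) / 2.280.
ρ_F = 0.667·2.280 − 0.63 − 0.28 = 0.611.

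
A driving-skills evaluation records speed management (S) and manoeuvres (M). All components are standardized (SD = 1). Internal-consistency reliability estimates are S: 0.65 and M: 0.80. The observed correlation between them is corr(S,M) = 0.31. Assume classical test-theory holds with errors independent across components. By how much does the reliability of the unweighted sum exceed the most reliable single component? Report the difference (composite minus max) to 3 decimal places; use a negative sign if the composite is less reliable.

-0.010

Var(sum) = 2 + 0.62 = 2.62; true-score variance = 1.45 + 0.62 = 2.07; composite reliability = 0.7901.
Max component reliability = 0.8000.
Difference = 0.7901 − 0.8000 = -0.010.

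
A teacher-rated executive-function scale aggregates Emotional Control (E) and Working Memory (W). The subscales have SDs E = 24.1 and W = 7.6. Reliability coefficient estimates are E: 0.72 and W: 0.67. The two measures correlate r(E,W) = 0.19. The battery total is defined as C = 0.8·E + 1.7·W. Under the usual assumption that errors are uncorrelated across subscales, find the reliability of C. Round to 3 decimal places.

Var(C) = 0.8²·24.1² + 1.7²·7.6² + 2·[1.36·24.1·7.6·0.19] = 538.645 + 94.6571 = 633.302.
Under uncorrelated errors the observed covariances equal the true-score covariances, so only the own-variance terms attenuate.
True-score variance = [0.8²·24.1²·0.72 + 1.7²·7.6²·0.67] + 94.6571 = 379.478 + 94.6571 = 474.135.
Reliability = 474.135 / 633.302 = 0.749.

0.749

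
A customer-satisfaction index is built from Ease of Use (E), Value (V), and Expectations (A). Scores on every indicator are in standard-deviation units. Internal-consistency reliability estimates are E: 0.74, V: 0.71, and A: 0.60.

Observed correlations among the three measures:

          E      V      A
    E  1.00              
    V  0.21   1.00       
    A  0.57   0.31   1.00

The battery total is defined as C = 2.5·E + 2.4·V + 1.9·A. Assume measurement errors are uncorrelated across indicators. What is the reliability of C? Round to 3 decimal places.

0.820

Var(C) = 2.5² + 2.4² + 1.9² + 2·[6·0.21 + 4.75·0.57 + 4.56·0.31] = 15.62 + 10.7622 = 26.3822.
Because errors are independent across components, Cov(Tᵢ,Tⱼ) = Cov(Xᵢ,Xⱼ); the off-diagonal part of the true-score variance is the same as above.
True-score variance = [2.5²·0.74 + 2.4²·0.71 + 1.9²·0.60] + 10.7622 = 10.8806 + 10.7622 = 21.6428.
Reliability = 21.6428 / 26.3822 = 0.820.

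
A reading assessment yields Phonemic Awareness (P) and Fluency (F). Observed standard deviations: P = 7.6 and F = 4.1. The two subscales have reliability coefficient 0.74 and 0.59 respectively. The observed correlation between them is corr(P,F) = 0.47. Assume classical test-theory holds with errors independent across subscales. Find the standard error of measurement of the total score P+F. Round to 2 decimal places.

Var(total) = 74.57 + 29.2904 = 103.86.
True-score variance = 52.6603 + 29.2904 = 81.9507, so reliability = 0.7890.
Error variance = 103.86 − 81.9507 = 21.9097; SEM = √21.9097 = 4.68.

4.68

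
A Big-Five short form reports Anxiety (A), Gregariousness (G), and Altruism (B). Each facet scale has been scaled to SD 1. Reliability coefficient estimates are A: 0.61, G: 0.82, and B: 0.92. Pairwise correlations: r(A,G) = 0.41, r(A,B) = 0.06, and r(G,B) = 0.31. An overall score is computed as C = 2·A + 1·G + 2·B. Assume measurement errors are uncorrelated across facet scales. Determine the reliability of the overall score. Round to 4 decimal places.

0.8333

Var(C) = 2² + 1 + 2² + 2·[2·0.41 + 4·0.06 + 2·0.31] = 9 + 3.36 = 12.36.
Under uncorrelated errors the observed covariances equal the true-score covariances, so only the own-variance terms attenuate.
True-score variance = [2²·0.61 + 0.82 + 2²·0.92] + 3.36 = 6.94 + 3.36 = 10.3.
Reliability = 10.3 / 12.36 = 0.8333.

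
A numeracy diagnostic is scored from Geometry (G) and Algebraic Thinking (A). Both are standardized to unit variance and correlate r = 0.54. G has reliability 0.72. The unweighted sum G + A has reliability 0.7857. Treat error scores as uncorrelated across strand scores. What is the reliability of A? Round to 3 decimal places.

Var(G+A) = 2 + 2·0.54 = 3.080.
True-score variance = ρ_G + ρ_A + 2·0.54, so 0.7857 = (0.72 + ρ_A + 1.08) / 3.080.
ρ_A = 0.7857·3.080 − 0.72 − 1.08 = 0.620.

0.620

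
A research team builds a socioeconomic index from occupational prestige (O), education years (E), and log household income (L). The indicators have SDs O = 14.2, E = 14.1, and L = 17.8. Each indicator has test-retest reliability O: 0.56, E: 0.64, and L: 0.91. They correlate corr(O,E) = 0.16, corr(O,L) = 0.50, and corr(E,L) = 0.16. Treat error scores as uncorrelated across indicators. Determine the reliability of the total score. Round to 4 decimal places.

0.8306

Var(O+E+L) = 14.2² + 14.1² + 17.8² + 2·[14.2·14.1·0.16 + 14.2·17.8·0.50 + 14.1·17.8·0.16] = 717.29 + 397.144 = 1114.43.
Because errors are independent across components, Cov(Tᵢ,Tⱼ) = Cov(Xᵢ,Xⱼ); the off-diagonal part of the true-score variance is the same as above.
True-score variance = [14.2²·0.56 + 14.1²·0.64 + 17.8²·0.91] + 397.144 = 528.481 + 397.144 = 925.625.
Reliability = 925.625 / 1114.43 = 0.8306.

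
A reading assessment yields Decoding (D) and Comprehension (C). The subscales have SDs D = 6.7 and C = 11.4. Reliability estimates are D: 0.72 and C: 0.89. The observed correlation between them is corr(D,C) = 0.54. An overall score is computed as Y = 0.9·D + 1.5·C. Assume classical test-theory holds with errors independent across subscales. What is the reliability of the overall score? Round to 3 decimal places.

Var(Y) = 0.9²·6.7² + 1.5²·11.4² + 2·[1.35·6.7·11.4·0.54] = 328.771 + 111.362 = 440.133.
Under uncorrelated errors the observed covariances equal the true-score covariances, so only the own-variance terms attenuate.
True-score variance = [0.9²·6.7²·0.72 + 1.5²·11.4²·0.89] + 111.362 = 286.425 + 111.362 = 397.787.
Reliability = 397.787 / 440.133 = 0.904.

0.904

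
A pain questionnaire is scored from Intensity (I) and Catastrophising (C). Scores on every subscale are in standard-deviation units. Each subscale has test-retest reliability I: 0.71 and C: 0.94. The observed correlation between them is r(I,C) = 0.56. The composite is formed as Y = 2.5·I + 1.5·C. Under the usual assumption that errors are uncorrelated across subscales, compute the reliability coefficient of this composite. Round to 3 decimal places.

Var(Y) = 2.5² + 1.5² + 2·[3.75·0.56] = 8.5 + 4.2 = 12.7.
Because errors are independent across components, Cov(Tᵢ,Tⱼ) = Cov(Xᵢ,Xⱼ); the off-diagonal part of the true-score variance is the same as above.
True-score variance = [2.5²·0.71 + 1.5²·0.94] + 4.2 = 6.5525 + 4.2 = 10.7525.
Reliability = 10.7525 / 12.7 = 0.847.

0.847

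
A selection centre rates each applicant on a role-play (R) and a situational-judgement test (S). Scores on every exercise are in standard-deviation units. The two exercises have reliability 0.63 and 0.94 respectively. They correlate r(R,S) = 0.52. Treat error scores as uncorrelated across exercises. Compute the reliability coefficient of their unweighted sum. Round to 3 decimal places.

0.859

Var(R+S) = 2 + 2·[0.52] = 2 + 1.04 = 3.04.
Because errors are independent across components, Cov(Tᵢ,Tⱼ) = Cov(Xᵢ,Xⱼ); the off-diagonal part of the true-score variance is the same as above.
True-score variance = [0.63 + 0.94] + 1.04 = 1.57 + 1.04 = 2.61.
Reliability = 2.61 / 3.04 = 0.859.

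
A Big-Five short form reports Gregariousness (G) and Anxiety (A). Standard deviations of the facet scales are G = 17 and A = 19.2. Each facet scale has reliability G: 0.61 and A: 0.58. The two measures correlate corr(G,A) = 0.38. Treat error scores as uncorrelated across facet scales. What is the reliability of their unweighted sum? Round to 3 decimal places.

0.705

Var(G+A) = 17² + 19.2² + 2·[17·19.2·0.38] = 657.64 + 248.064 = 905.704.
With uncorrelated errors the cross-covariances are all true-score covariance, so they carry over unchanged; only the diagonal terms shrink to ρᵢσᵢ².
True-score variance = [17²·0.61 + 19.2²·0.58] + 248.064 = 390.101 + 248.064 = 638.165.
Reliability = 638.165 / 905.704 = 0.705.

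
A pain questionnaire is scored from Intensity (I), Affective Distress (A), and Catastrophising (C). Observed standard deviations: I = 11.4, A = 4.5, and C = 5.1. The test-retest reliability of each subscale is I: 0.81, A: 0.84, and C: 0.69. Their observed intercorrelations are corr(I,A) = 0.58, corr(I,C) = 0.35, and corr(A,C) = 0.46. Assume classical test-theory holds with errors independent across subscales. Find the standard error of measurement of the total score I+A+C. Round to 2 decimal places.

6.00

Var(total) = 176.22 + 121.32 = 297.54.
True-score variance = 140.225 + 121.32 = 261.545, so reliability = 0.8790.
Error variance = 297.54 − 261.545 = 35.9955; SEM = √35.9955 = 6.00.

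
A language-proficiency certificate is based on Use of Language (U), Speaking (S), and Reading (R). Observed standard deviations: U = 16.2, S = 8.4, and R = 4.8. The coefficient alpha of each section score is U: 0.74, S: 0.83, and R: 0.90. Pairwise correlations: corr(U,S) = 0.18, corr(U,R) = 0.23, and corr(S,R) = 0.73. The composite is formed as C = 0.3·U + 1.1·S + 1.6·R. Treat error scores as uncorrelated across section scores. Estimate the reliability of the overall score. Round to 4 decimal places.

Var(C) = 0.3²·16.2² + 1.1²·8.4² + 1.6²·4.8² + 2·[0.33·16.2·8.4·0.18 + 0.48·16.2·4.8·0.23 + 1.76·8.4·4.8·0.73] = 167.98 + 136.942 = 304.922.
With uncorrelated errors the cross-covariances are all true-score covariance, so they carry over unchanged; only the diagonal terms shrink to ρᵢσᵢ².
True-score variance = [0.3²·16.2²·0.74 + 1.1²·8.4²·0.83 + 1.6²·4.8²·0.90] + 136.942 = 141.426 + 136.942 = 278.368.
Reliability = 278.368 / 304.922 = 0.9129.

0.9129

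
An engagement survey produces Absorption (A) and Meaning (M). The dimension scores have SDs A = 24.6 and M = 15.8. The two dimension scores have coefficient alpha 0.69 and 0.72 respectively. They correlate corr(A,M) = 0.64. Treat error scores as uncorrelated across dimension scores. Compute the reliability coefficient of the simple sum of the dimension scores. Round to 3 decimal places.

Var(A+M) = 24.6² + 15.8² + 2·[24.6·15.8·0.64] = 854.8 + 497.51 = 1352.31.
Because errors are independent across components, Cov(Tᵢ,Tⱼ) = Cov(Xᵢ,Xⱼ); the off-diagonal part of the true-score variance is the same as above.
True-score variance = [24.6²·0.69 + 15.8²·0.72] + 497.51 = 597.301 + 497.51 = 1094.81.
Reliability = 1094.81 / 1352.31 = 0.810.

0.810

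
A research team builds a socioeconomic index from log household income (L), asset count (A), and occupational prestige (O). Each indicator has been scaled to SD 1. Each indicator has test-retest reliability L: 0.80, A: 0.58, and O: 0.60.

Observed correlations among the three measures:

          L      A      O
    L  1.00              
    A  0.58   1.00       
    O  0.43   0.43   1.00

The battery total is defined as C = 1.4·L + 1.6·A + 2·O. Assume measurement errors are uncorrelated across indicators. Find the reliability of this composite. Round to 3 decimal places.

0.812

Var(C) = 1.4² + 1.6² + 2² + 2·[2.24·0.58 + 2.8·0.43 + 3.2·0.43] = 8.52 + 7.7584 = 16.2784.
With uncorrelated errors the cross-covariances are all true-score covariance, so they carry over unchanged; only the diagonal terms shrink to ρᵢσᵢ².
True-score variance = [1.4²·0.80 + 1.6²·0.58 + 2²·0.60] + 7.7584 = 5.4528 + 7.7584 = 13.2112.
Reliability = 13.2112 / 16.2784 = 0.812.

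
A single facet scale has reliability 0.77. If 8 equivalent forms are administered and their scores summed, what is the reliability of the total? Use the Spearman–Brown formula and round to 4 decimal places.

ρ_k = kρ / (1 + (k−1)ρ) = 8·0.77 / (1 + 7·0.77) = 6.160 / 6.390 = 0.9640.

0.9640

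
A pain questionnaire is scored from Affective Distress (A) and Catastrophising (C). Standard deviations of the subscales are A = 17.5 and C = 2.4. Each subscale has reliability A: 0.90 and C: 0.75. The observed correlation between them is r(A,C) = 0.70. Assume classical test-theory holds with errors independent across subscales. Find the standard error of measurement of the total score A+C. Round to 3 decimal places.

5.663

Var(total) = 312.01 + 58.8 = 370.81.
True-score variance = 279.945 + 58.8 = 338.745, so reliability = 0.9135.
Error variance = 370.81 − 338.745 = 32.065; SEM = √32.065 = 5.663.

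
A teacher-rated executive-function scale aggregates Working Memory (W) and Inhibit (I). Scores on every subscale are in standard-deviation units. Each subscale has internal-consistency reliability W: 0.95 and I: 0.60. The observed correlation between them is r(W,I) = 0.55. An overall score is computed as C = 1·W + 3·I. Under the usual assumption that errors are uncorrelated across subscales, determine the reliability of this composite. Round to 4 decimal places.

0.7256

Var(C) = 1 + 3² + 2·[3·0.55] = 10 + 3.3 = 13.3.
Because errors are independent across components, Cov(Tᵢ,Tⱼ) = Cov(Xᵢ,Xⱼ); the off-diagonal part of the true-score variance is the same as above.
True-score variance = [0.95 + 3²·0.60] + 3.3 = 6.35 + 3.3 = 9.65.
Reliability = 9.65 / 13.3 = 0.7256.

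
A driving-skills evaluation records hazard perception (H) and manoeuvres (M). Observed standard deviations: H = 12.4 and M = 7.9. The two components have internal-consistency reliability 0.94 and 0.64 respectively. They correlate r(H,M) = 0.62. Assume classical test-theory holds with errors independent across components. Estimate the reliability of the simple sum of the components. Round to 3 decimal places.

0.906

Var(H+M) = 12.4² + 7.9² + 2·[12.4·7.9·0.62] = 216.17 + 121.47 = 337.64.
Because errors are independent across components, Cov(Tᵢ,Tⱼ) = Cov(Xᵢ,Xⱼ); the off-diagonal part of the true-score variance is the same as above.
True-score variance = [12.4²·0.94 + 7.9²·0.64] + 121.47 = 184.477 + 121.47 = 305.947.
Reliability = 305.947 / 337.64 = 0.906.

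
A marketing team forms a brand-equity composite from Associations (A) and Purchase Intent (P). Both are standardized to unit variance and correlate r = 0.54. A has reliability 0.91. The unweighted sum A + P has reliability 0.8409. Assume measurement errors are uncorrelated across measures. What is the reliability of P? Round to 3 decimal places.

0.600

Var(A+P) = 2 + 2·0.54 = 3.080.
True-score variance = ρ_A + ρ_P + 2·0.54, so 0.8409 = (0.91 + ρ_P + 1.08) / 3.080.
ρ_P = 0.8409·3.080 − 0.91 − 1.08 = 0.600.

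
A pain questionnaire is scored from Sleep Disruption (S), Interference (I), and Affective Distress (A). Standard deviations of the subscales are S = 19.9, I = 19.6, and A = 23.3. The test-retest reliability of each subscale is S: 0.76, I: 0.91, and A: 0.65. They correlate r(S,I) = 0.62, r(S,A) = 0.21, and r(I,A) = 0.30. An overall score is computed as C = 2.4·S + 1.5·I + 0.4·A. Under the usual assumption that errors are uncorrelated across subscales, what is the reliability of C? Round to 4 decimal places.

Var(C) = 2.4²·19.9² + 1.5²·19.6² + 0.4²·23.3² + 2·[3.6·19.9·19.6·0.62 + 0.96·19.9·23.3·0.21 + 0.6·19.6·23.3·0.30] = 3232.24 + 2092.5 = 5324.74.
Because errors are independent across components, Cov(Tᵢ,Tⱼ) = Cov(Xᵢ,Xⱼ); the off-diagonal part of the true-score variance is the same as above.
True-score variance = [2.4²·19.9²·0.76 + 1.5²·19.6²·0.91 + 0.4²·23.3²·0.65] + 2092.5 = 2576.6 + 2092.5 = 4669.1.
Reliability = 4669.1 / 5324.74 = 0.8769.

0.8769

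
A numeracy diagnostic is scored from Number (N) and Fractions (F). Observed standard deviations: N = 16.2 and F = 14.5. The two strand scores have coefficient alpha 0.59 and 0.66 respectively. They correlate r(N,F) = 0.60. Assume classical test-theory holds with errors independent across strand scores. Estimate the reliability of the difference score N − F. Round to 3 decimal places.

0.061

Var(N−F) = 16.2² + 14.5² − 2·16.2·14.5·0.60 = 472.69 − 281.88 = 190.81.
Because errors are independent across components, Cov(Tᵢ,Tⱼ) = Cov(Xᵢ,Xⱼ); the off-diagonal part of the true-score variance is the same as above.
True-score variance = [16.2²·0.59 + 14.5²·0.66] − 281.88 = 293.605 − 281.88 = 11.7246.
Reliability = 11.7246 / 190.81 = 0.061.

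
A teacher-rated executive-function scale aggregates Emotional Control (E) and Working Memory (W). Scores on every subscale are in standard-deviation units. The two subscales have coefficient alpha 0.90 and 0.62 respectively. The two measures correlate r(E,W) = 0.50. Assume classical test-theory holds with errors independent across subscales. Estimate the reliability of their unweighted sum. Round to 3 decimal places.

0.840

Var(E+W) = 2 + 2·[0.50] = 2 + 1 = 3.
Under uncorrelated errors the observed covariances equal the true-score covariances, so only the own-variance terms attenuate.
True-score variance = [0.90 + 0.62] + 1 = 1.52 + 1 = 2.52.
Reliability = 2.52 / 3 = 0.840.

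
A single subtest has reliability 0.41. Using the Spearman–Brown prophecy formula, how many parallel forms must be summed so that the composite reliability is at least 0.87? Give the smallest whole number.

k ≥ ρ*(1−ρ₁)/(ρ₁(1−ρ*)) = 0.87·0.59 / (0.41·0.13) = 9.630.
Smallest integer k = 10.

10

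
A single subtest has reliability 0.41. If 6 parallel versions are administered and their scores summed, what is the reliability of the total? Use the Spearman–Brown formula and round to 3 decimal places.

0.807

ρ_k = kρ / (1 + (k−1)ρ) = 6·0.41 / (1 + 5·0.41) = 2.460 / 3.050 = 0.807.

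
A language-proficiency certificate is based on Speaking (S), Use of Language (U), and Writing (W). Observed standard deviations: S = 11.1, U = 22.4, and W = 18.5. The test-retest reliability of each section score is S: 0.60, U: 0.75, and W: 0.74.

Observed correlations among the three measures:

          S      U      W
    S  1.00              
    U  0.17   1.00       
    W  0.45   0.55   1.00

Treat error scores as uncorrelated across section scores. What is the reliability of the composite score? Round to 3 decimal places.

0.844

Var(S+U+W) = 11.1² + 22.4² + 18.5² + 2·[11.1·22.4·0.17 + 11.1·18.5·0.45 + 22.4·18.5·0.55] = 967.22 + 725.193 = 1692.41.
With uncorrelated errors the cross-covariances are all true-score covariance, so they carry over unchanged; only the diagonal terms shrink to ρᵢσᵢ².
True-score variance = [11.1²·0.60 + 22.4²·0.75 + 18.5²·0.74] + 725.193 = 703.511 + 725.193 = 1428.7.
Reliability = 1428.7 / 1692.41 = 0.844.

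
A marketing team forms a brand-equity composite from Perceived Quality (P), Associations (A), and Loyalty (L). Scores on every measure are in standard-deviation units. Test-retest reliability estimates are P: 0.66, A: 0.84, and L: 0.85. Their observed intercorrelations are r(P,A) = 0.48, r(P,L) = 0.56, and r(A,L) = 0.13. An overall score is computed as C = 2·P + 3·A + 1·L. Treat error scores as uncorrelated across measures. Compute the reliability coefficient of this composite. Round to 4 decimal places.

0.8705

Var(C) = 2² + 3² + 1 + 2·[6·0.48 + 2·0.56 + 3·0.13] = 14 + 8.78 = 22.78.
Under uncorrelated errors the observed covariances equal the true-score covariances, so only the own-variance terms attenuate.
True-score variance = [2²·0.66 + 3²·0.84 + 0.85] + 8.78 = 11.05 + 8.78 = 19.83.
Reliability = 19.83 / 22.78 = 0.8705.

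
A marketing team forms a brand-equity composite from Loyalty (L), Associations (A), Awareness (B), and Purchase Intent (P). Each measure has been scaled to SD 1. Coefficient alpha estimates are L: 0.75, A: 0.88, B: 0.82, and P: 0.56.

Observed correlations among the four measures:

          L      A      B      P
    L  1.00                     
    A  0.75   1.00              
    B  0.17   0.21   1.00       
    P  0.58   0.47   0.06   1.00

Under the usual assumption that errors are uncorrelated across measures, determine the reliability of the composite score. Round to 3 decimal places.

Var(L+A+B+P) = 4 + 2·[0.75 + 0.17 + 0.58 + 0.21 + 0.47 + 0.06] = 4 + 4.48 = 8.48.
Because errors are independent across components, Cov(Tᵢ,Tⱼ) = Cov(Xᵢ,Xⱼ); the off-diagonal part of the true-score variance is the same as above.
True-score variance = [0.75 + 0.88 + 0.82 + 0.56] + 4.48 = 3.01 + 4.48 = 7.49.
Reliability = 7.49 / 8.48 = 0.883.

0.883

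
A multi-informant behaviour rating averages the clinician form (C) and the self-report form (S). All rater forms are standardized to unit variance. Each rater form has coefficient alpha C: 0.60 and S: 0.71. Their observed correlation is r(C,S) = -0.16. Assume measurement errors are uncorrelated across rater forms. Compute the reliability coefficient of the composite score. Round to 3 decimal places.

0.589

Var(C+S) = 2 + 2·[(-0.16)] = 2 − 0.32 = 1.68.
Because errors are independent across components, Cov(Tᵢ,Tⱼ) = Cov(Xᵢ,Xⱼ); the off-diagonal part of the true-score variance is the same as above.
True-score variance = [0.60 + 0.71] − 0.32 = 1.31 − 0.32 = 0.99.
Reliability = 0.99 / 1.68 = 0.589.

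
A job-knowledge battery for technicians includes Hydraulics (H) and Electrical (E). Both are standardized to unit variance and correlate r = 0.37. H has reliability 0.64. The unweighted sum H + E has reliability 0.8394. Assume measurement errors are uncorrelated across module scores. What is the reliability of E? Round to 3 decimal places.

0.920

Var(H+E) = 2 + 2·0.37 = 2.740.
True-score variance = ρ_H + ρ_E + 2·0.37, so 0.8394 = (0.64 + ρ_E + 0.74) / 2.740.
ρ_E = 0.8394·2.740 − 0.64 − 0.74 = 0.920.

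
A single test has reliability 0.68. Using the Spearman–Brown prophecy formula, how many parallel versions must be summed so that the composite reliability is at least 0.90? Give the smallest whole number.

k ≥ ρ*(1−ρ₁)/(ρ₁(1−ρ*)) = 0.90·0.32 / (0.68·0.10) = 4.235.
Smallest integer k = 5.

5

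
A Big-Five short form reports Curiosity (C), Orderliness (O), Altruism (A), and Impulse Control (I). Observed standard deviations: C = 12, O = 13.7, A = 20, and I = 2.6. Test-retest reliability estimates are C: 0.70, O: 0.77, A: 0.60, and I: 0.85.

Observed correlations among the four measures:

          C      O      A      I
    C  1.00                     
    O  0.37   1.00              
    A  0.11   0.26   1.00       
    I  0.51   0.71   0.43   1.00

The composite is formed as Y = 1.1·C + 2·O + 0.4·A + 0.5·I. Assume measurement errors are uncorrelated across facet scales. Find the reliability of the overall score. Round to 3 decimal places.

0.830

Var(Y) = 1.1²·12² + 2²·13.7² + 0.4²·20² + 0.5²·2.6² + 2·[2.2·12·13.7·0.37 + 0.44·12·20·0.11 + 0.55·12·2.6·0.51 + 0.8·13.7·20·0.26 + 13.7·2.6·0.71 + 0.2·20·2.6·0.43] = 990.69 + 481.887 = 1472.58.
Because errors are independent across components, Cov(Tᵢ,Tⱼ) = Cov(Xᵢ,Xⱼ); the off-diagonal part of the true-score variance is the same as above.
True-score variance = [1.1²·12²·0.70 + 2²·13.7²·0.77 + 0.4²·20²·0.60 + 0.5²·2.6²·0.85] + 481.887 = 739.89 + 481.887 = 1221.78.
Reliability = 1221.78 / 1472.58 = 0.830.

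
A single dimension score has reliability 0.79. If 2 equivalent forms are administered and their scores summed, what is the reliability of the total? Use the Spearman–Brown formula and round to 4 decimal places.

ρ_k = kρ / (1 + (k−1)ρ) = 2·0.79 / (1 + 1·0.79) = 1.580 / 1.790 = 0.8827.

0.8827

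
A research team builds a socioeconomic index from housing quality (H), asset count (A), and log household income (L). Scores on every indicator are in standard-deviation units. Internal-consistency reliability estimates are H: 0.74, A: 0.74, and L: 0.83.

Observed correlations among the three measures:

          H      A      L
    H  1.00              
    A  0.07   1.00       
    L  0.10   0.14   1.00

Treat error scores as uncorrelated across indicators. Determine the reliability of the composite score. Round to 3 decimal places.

Var(H+A+L) = 3 + 2·[0.07 + 0.10 + 0.14] = 3 + 0.62 = 3.62.
Under uncorrelated errors the observed covariances equal the true-score covariances, so only the own-variance terms attenuate.
True-score variance = [0.74 + 0.74 + 0.83] + 0.62 = 2.31 + 0.62 = 2.93.
Reliability = 2.93 / 3.62 = 0.809.

0.809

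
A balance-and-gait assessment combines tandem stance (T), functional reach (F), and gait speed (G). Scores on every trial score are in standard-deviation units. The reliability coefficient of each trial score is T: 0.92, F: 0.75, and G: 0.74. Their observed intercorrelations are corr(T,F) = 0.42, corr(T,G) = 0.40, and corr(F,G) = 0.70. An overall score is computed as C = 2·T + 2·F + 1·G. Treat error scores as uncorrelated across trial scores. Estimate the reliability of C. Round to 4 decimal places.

0.9057

Var(C) = 2² + 2² + 1 + 2·[4·0.42 + 2·0.40 + 2·0.70] = 9 + 7.76 = 16.76.
Because errors are independent across components, Cov(Tᵢ,Tⱼ) = Cov(Xᵢ,Xⱼ); the off-diagonal part of the true-score variance is the same as above.
True-score variance = [2²·0.92 + 2²·0.75 + 0.74] + 7.76 = 7.42 + 7.76 = 15.18.
Reliability = 15.18 / 16.76 = 0.9057.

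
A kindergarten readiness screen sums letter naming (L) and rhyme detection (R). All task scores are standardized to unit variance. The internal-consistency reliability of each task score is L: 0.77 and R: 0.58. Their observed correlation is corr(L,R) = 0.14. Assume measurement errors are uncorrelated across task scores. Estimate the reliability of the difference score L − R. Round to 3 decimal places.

0.622

Var(L−R) = 1 + 1 − 2·0.14 = 2 − 0.28 = 1.72.
Under uncorrelated errors the observed covariances equal the true-score covariances, so only the own-variance terms attenuate.
True-score variance = [0.77 + 0.58] − 0.28 = 1.35 − 0.28 = 1.07.
Reliability = 1.07 / 1.72 = 0.622.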